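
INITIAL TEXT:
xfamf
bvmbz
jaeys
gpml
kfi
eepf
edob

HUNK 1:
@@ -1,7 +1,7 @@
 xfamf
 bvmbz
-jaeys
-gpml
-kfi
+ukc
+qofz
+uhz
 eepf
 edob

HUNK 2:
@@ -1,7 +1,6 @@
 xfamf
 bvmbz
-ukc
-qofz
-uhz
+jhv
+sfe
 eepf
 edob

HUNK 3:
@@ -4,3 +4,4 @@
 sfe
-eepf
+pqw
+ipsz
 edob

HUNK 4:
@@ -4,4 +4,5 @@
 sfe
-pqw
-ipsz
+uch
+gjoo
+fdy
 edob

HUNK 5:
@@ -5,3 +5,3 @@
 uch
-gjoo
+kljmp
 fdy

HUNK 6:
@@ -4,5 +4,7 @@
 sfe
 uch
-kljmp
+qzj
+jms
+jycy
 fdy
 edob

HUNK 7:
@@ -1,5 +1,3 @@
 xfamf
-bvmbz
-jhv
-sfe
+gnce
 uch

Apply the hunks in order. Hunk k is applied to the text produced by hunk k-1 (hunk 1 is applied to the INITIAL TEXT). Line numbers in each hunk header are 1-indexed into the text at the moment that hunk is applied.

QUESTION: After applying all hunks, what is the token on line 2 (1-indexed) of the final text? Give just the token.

Hunk 1: at line 1 remove [jaeys,gpml,kfi] add [ukc,qofz,uhz] -> 7 lines: xfamf bvmbz ukc qofz uhz eepf edob
Hunk 2: at line 1 remove [ukc,qofz,uhz] add [jhv,sfe] -> 6 lines: xfamf bvmbz jhv sfe eepf edob
Hunk 3: at line 4 remove [eepf] add [pqw,ipsz] -> 7 lines: xfamf bvmbz jhv sfe pqw ipsz edob
Hunk 4: at line 4 remove [pqw,ipsz] add [uch,gjoo,fdy] -> 8 lines: xfamf bvmbz jhv sfe uch gjoo fdy edob
Hunk 5: at line 5 remove [gjoo] add [kljmp] -> 8 lines: xfamf bvmbz jhv sfe uch kljmp fdy edob
Hunk 6: at line 4 remove [kljmp] add [qzj,jms,jycy] -> 10 lines: xfamf bvmbz jhv sfe uch qzj jms jycy fdy edob
Hunk 7: at line 1 remove [bvmbz,jhv,sfe] add [gnce] -> 8 lines: xfamf gnce uch qzj jms jycy fdy edob
Final line 2: gnce

Answer: gnce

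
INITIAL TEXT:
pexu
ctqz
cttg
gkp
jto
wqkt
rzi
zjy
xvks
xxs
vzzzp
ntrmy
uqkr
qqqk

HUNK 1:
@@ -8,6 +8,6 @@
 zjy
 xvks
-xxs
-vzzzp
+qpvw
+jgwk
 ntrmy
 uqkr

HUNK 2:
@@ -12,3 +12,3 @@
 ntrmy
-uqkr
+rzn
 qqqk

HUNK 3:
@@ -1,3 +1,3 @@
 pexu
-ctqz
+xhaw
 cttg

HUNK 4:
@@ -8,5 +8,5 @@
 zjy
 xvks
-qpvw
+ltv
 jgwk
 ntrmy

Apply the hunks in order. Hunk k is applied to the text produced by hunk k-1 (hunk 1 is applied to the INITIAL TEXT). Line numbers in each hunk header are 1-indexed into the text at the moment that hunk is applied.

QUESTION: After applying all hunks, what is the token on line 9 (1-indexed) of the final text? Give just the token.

Hunk 1: at line 8 remove [xxs,vzzzp] add [qpvw,jgwk] -> 14 lines: pexu ctqz cttg gkp jto wqkt rzi zjy xvks qpvw jgwk ntrmy uqkr qqqk
Hunk 2: at line 12 remove [uqkr] add [rzn] -> 14 lines: pexu ctqz cttg gkp jto wqkt rzi zjy xvks qpvw jgwk ntrmy rzn qqqk
Hunk 3: at line 1 remove [ctqz] add [xhaw] -> 14 lines: pexu xhaw cttg gkp jto wqkt rzi zjy xvks qpvw jgwk ntrmy rzn qqqk
Hunk 4: at line 8 remove [qpvw] add [ltv] -> 14 lines: pexu xhaw cttg gkp jto wqkt rzi zjy xvks ltv jgwk ntrmy rzn qqqk
Final line 9: xvks

Answer: xvks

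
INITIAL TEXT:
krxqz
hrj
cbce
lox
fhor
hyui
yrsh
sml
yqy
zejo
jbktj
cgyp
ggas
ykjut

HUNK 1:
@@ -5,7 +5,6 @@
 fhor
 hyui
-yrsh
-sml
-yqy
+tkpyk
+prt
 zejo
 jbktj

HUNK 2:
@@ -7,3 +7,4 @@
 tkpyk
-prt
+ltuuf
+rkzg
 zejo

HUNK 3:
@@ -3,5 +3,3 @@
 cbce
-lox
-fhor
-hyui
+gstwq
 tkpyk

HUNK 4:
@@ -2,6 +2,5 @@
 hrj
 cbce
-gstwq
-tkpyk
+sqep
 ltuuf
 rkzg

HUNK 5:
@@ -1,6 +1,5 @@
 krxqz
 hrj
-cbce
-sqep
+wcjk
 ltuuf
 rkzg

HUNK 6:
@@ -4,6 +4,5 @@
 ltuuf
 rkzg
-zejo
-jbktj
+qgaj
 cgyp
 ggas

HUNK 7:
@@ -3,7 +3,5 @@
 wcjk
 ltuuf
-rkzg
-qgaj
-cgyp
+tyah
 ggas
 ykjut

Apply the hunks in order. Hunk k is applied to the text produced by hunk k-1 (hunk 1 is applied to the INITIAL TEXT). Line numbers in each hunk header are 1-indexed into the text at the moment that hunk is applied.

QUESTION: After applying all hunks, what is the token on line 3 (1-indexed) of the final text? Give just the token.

Answer: wcjk

Derivation:
Hunk 1: at line 5 remove [yrsh,sml,yqy] add [tkpyk,prt] -> 13 lines: krxqz hrj cbce lox fhor hyui tkpyk prt zejo jbktj cgyp ggas ykjut
Hunk 2: at line 7 remove [prt] add [ltuuf,rkzg] -> 14 lines: krxqz hrj cbce lox fhor hyui tkpyk ltuuf rkzg zejo jbktj cgyp ggas ykjut
Hunk 3: at line 3 remove [lox,fhor,hyui] add [gstwq] -> 12 lines: krxqz hrj cbce gstwq tkpyk ltuuf rkzg zejo jbktj cgyp ggas ykjut
Hunk 4: at line 2 remove [gstwq,tkpyk] add [sqep] -> 11 lines: krxqz hrj cbce sqep ltuuf rkzg zejo jbktj cgyp ggas ykjut
Hunk 5: at line 1 remove [cbce,sqep] add [wcjk] -> 10 lines: krxqz hrj wcjk ltuuf rkzg zejo jbktj cgyp ggas ykjut
Hunk 6: at line 4 remove [zejo,jbktj] add [qgaj] -> 9 lines: krxqz hrj wcjk ltuuf rkzg qgaj cgyp ggas ykjut
Hunk 7: at line 3 remove [rkzg,qgaj,cgyp] add [tyah] -> 7 lines: krxqz hrj wcjk ltuuf tyah ggas ykjut
Final line 3: wcjk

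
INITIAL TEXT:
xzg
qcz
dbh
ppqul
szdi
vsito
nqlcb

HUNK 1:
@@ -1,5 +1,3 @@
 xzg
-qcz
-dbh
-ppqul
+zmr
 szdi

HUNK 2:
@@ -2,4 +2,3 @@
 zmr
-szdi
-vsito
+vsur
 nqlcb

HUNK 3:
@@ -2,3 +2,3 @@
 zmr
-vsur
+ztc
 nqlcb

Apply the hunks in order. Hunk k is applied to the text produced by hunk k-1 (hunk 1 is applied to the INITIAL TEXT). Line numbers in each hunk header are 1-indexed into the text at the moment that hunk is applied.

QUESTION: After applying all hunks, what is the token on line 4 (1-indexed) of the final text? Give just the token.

Hunk 1: at line 1 remove [qcz,dbh,ppqul] add [zmr] -> 5 lines: xzg zmr szdi vsito nqlcb
Hunk 2: at line 2 remove [szdi,vsito] add [vsur] -> 4 lines: xzg zmr vsur nqlcb
Hunk 3: at line 2 remove [vsur] add [ztc] -> 4 lines: xzg zmr ztc nqlcb
Final line 4: nqlcb

Answer: nqlcb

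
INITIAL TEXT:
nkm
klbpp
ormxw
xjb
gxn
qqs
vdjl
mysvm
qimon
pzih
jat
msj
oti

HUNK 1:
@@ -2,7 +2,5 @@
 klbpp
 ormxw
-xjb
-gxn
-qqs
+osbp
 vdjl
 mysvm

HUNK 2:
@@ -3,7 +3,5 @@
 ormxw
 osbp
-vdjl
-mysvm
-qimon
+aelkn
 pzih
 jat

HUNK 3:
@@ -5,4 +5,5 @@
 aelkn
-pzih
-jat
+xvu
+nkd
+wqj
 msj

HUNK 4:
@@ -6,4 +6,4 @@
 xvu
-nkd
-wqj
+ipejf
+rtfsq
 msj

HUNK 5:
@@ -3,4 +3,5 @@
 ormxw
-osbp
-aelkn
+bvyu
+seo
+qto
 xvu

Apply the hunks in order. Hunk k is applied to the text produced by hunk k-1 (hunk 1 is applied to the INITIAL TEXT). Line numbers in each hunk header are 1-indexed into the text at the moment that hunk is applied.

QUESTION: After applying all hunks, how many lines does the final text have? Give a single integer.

Hunk 1: at line 2 remove [xjb,gxn,qqs] add [osbp] -> 11 lines: nkm klbpp ormxw osbp vdjl mysvm qimon pzih jat msj oti
Hunk 2: at line 3 remove [vdjl,mysvm,qimon] add [aelkn] -> 9 lines: nkm klbpp ormxw osbp aelkn pzih jat msj oti
Hunk 3: at line 5 remove [pzih,jat] add [xvu,nkd,wqj] -> 10 lines: nkm klbpp ormxw osbp aelkn xvu nkd wqj msj oti
Hunk 4: at line 6 remove [nkd,wqj] add [ipejf,rtfsq] -> 10 lines: nkm klbpp ormxw osbp aelkn xvu ipejf rtfsq msj oti
Hunk 5: at line 3 remove [osbp,aelkn] add [bvyu,seo,qto] -> 11 lines: nkm klbpp ormxw bvyu seo qto xvu ipejf rtfsq msj oti
Final line count: 11

Answer: 11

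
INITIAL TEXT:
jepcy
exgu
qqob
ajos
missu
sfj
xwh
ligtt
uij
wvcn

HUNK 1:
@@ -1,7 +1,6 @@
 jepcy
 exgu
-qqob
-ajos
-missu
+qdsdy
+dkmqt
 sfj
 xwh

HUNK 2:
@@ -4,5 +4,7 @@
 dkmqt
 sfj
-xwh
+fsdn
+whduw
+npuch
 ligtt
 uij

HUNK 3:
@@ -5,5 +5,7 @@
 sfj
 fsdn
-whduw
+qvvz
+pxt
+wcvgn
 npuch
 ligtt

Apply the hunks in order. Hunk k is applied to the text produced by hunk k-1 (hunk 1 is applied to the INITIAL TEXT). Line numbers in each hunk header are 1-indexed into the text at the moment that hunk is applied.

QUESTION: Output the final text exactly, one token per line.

Hunk 1: at line 1 remove [qqob,ajos,missu] add [qdsdy,dkmqt] -> 9 lines: jepcy exgu qdsdy dkmqt sfj xwh ligtt uij wvcn
Hunk 2: at line 4 remove [xwh] add [fsdn,whduw,npuch] -> 11 lines: jepcy exgu qdsdy dkmqt sfj fsdn whduw npuch ligtt uij wvcn
Hunk 3: at line 5 remove [whduw] add [qvvz,pxt,wcvgn] -> 13 lines: jepcy exgu qdsdy dkmqt sfj fsdn qvvz pxt wcvgn npuch ligtt uij wvcn

Answer: jepcy
exgu
qdsdy
dkmqt
sfj
fsdn
qvvz
pxt
wcvgn
npuch
ligtt
uij
wvcn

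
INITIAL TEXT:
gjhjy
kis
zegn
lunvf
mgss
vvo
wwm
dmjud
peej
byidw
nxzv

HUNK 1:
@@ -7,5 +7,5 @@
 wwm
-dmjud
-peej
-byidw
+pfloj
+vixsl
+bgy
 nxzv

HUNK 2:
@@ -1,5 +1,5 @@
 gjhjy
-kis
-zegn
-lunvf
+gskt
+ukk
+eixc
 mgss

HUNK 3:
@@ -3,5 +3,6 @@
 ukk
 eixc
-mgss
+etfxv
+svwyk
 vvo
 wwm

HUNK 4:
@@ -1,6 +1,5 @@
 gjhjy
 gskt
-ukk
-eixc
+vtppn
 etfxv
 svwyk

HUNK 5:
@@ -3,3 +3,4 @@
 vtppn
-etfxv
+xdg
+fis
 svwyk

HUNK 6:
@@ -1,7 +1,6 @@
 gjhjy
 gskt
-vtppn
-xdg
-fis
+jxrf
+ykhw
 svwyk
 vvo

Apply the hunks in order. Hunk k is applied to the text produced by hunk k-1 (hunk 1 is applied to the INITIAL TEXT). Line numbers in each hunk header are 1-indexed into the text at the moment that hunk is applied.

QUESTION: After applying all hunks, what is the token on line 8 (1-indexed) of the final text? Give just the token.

Answer: pfloj

Derivation:
Hunk 1: at line 7 remove [dmjud,peej,byidw] add [pfloj,vixsl,bgy] -> 11 lines: gjhjy kis zegn lunvf mgss vvo wwm pfloj vixsl bgy nxzv
Hunk 2: at line 1 remove [kis,zegn,lunvf] add [gskt,ukk,eixc] -> 11 lines: gjhjy gskt ukk eixc mgss vvo wwm pfloj vixsl bgy nxzv
Hunk 3: at line 3 remove [mgss] add [etfxv,svwyk] -> 12 lines: gjhjy gskt ukk eixc etfxv svwyk vvo wwm pfloj vixsl bgy nxzv
Hunk 4: at line 1 remove [ukk,eixc] add [vtppn] -> 11 lines: gjhjy gskt vtppn etfxv svwyk vvo wwm pfloj vixsl bgy nxzv
Hunk 5: at line 3 remove [etfxv] add [xdg,fis] -> 12 lines: gjhjy gskt vtppn xdg fis svwyk vvo wwm pfloj vixsl bgy nxzv
Hunk 6: at line 1 remove [vtppn,xdg,fis] add [jxrf,ykhw] -> 11 lines: gjhjy gskt jxrf ykhw svwyk vvo wwm pfloj vixsl bgy nxzv
Final line 8: pfloj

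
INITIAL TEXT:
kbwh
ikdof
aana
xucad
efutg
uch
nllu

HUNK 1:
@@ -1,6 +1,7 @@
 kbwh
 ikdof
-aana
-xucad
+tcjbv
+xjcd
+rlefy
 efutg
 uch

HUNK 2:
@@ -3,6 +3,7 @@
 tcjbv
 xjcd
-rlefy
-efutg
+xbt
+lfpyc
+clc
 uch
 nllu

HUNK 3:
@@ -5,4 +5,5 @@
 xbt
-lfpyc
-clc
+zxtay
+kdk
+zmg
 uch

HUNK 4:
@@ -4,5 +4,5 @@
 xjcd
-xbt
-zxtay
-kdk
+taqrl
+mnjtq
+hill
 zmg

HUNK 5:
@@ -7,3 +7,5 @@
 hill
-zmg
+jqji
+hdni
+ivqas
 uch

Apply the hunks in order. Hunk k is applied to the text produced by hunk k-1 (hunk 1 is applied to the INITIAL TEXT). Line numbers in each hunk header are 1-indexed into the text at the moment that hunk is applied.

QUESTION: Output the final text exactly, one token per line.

Answer: kbwh
ikdof
tcjbv
xjcd
taqrl
mnjtq
hill
jqji
hdni
ivqas
uch
nllu

Derivation:
Hunk 1: at line 1 remove [aana,xucad] add [tcjbv,xjcd,rlefy] -> 8 lines: kbwh ikdof tcjbv xjcd rlefy efutg uch nllu
Hunk 2: at line 3 remove [rlefy,efutg] add [xbt,lfpyc,clc] -> 9 lines: kbwh ikdof tcjbv xjcd xbt lfpyc clc uch nllu
Hunk 3: at line 5 remove [lfpyc,clc] add [zxtay,kdk,zmg] -> 10 lines: kbwh ikdof tcjbv xjcd xbt zxtay kdk zmg uch nllu
Hunk 4: at line 4 remove [xbt,zxtay,kdk] add [taqrl,mnjtq,hill] -> 10 lines: kbwh ikdof tcjbv xjcd taqrl mnjtq hill zmg uch nllu
Hunk 5: at line 7 remove [zmg] add [jqji,hdni,ivqas] -> 12 lines: kbwh ikdof tcjbv xjcd taqrl mnjtq hill jqji hdni ivqas uch nllu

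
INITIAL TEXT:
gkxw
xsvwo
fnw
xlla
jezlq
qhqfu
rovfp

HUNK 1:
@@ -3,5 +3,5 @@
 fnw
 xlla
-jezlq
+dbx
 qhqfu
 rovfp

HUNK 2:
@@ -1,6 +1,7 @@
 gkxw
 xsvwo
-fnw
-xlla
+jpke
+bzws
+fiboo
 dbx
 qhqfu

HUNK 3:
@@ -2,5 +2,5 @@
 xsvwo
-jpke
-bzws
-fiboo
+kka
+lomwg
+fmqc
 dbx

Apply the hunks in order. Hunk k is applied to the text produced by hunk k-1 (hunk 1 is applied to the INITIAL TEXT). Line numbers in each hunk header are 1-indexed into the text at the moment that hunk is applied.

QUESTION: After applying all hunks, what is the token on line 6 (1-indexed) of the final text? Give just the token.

Answer: dbx

Derivation:
Hunk 1: at line 3 remove [jezlq] add [dbx] -> 7 lines: gkxw xsvwo fnw xlla dbx qhqfu rovfp
Hunk 2: at line 1 remove [fnw,xlla] add [jpke,bzws,fiboo] -> 8 lines: gkxw xsvwo jpke bzws fiboo dbx qhqfu rovfp
Hunk 3: at line 2 remove [jpke,bzws,fiboo] add [kka,lomwg,fmqc] -> 8 lines: gkxw xsvwo kka lomwg fmqc dbx qhqfu rovfp
Final line 6: dbx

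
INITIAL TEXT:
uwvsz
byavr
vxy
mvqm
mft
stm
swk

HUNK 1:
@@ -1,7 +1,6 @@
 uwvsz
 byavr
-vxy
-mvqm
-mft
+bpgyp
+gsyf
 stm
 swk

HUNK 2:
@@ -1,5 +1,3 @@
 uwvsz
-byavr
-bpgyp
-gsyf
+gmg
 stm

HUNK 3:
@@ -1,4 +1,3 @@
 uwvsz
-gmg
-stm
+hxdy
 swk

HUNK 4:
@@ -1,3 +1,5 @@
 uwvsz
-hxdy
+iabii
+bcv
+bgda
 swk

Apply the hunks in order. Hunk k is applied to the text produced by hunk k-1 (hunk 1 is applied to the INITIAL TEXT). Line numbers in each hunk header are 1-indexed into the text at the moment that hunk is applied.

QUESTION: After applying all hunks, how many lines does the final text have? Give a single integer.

Hunk 1: at line 1 remove [vxy,mvqm,mft] add [bpgyp,gsyf] -> 6 lines: uwvsz byavr bpgyp gsyf stm swk
Hunk 2: at line 1 remove [byavr,bpgyp,gsyf] add [gmg] -> 4 lines: uwvsz gmg stm swk
Hunk 3: at line 1 remove [gmg,stm] add [hxdy] -> 3 lines: uwvsz hxdy swk
Hunk 4: at line 1 remove [hxdy] add [iabii,bcv,bgda] -> 5 lines: uwvsz iabii bcv bgda swk
Final line count: 5

Answer: 5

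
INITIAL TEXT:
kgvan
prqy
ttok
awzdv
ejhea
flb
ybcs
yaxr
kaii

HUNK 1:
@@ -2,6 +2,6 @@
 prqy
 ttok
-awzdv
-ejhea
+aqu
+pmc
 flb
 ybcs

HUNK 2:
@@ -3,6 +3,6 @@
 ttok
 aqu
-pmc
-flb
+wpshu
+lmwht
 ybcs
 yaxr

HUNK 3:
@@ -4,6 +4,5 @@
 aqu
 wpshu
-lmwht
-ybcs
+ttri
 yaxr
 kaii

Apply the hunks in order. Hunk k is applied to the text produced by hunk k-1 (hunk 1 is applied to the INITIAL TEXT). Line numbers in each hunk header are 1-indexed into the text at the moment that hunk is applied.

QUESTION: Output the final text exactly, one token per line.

Hunk 1: at line 2 remove [awzdv,ejhea] add [aqu,pmc] -> 9 lines: kgvan prqy ttok aqu pmc flb ybcs yaxr kaii
Hunk 2: at line 3 remove [pmc,flb] add [wpshu,lmwht] -> 9 lines: kgvan prqy ttok aqu wpshu lmwht ybcs yaxr kaii
Hunk 3: at line 4 remove [lmwht,ybcs] add [ttri] -> 8 lines: kgvan prqy ttok aqu wpshu ttri yaxr kaii

Answer: kgvan
prqy
ttok
aqu
wpshu
ttri
yaxr
kaii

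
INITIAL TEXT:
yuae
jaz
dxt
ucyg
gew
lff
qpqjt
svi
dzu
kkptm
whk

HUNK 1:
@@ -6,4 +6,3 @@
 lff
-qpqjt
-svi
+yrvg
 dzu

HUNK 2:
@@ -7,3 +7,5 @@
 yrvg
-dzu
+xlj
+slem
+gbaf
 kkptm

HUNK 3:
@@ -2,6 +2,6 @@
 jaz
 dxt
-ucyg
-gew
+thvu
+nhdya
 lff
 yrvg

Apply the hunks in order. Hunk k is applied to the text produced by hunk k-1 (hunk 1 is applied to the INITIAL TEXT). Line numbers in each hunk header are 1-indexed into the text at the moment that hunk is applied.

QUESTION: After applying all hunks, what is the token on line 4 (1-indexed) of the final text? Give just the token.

Hunk 1: at line 6 remove [qpqjt,svi] add [yrvg] -> 10 lines: yuae jaz dxt ucyg gew lff yrvg dzu kkptm whk
Hunk 2: at line 7 remove [dzu] add [xlj,slem,gbaf] -> 12 lines: yuae jaz dxt ucyg gew lff yrvg xlj slem gbaf kkptm whk
Hunk 3: at line 2 remove [ucyg,gew] add [thvu,nhdya] -> 12 lines: yuae jaz dxt thvu nhdya lff yrvg xlj slem gbaf kkptm whk
Final line 4: thvu

Answer: thvu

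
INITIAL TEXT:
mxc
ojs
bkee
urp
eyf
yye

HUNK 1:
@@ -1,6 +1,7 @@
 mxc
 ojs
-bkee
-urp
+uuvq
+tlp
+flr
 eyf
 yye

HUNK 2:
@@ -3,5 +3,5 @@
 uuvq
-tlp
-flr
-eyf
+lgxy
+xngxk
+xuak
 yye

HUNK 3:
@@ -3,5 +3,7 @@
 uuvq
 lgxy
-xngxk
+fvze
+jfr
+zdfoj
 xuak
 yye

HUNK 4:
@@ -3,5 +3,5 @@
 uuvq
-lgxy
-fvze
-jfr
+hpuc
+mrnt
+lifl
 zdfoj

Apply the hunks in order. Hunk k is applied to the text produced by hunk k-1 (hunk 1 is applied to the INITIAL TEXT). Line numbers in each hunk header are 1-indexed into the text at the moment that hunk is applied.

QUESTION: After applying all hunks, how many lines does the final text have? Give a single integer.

Answer: 9

Derivation:
Hunk 1: at line 1 remove [bkee,urp] add [uuvq,tlp,flr] -> 7 lines: mxc ojs uuvq tlp flr eyf yye
Hunk 2: at line 3 remove [tlp,flr,eyf] add [lgxy,xngxk,xuak] -> 7 lines: mxc ojs uuvq lgxy xngxk xuak yye
Hunk 3: at line 3 remove [xngxk] add [fvze,jfr,zdfoj] -> 9 lines: mxc ojs uuvq lgxy fvze jfr zdfoj xuak yye
Hunk 4: at line 3 remove [lgxy,fvze,jfr] add [hpuc,mrnt,lifl] -> 9 lines: mxc ojs uuvq hpuc mrnt lifl zdfoj xuak yye
Final line count: 9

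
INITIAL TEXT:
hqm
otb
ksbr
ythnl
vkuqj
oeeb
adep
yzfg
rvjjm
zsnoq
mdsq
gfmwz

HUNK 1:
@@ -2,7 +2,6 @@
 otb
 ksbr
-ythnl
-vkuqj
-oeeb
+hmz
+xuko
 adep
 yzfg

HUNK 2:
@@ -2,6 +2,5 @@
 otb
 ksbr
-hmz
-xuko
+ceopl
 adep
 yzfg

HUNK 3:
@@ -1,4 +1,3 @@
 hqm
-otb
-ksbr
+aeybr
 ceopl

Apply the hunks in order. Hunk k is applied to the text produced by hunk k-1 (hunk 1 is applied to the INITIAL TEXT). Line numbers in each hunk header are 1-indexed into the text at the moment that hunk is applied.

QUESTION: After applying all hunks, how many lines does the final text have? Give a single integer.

Answer: 9

Derivation:
Hunk 1: at line 2 remove [ythnl,vkuqj,oeeb] add [hmz,xuko] -> 11 lines: hqm otb ksbr hmz xuko adep yzfg rvjjm zsnoq mdsq gfmwz
Hunk 2: at line 2 remove [hmz,xuko] add [ceopl] -> 10 lines: hqm otb ksbr ceopl adep yzfg rvjjm zsnoq mdsq gfmwz
Hunk 3: at line 1 remove [otb,ksbr] add [aeybr] -> 9 lines: hqm aeybr ceopl adep yzfg rvjjm zsnoq mdsq gfmwz
Final line count: 9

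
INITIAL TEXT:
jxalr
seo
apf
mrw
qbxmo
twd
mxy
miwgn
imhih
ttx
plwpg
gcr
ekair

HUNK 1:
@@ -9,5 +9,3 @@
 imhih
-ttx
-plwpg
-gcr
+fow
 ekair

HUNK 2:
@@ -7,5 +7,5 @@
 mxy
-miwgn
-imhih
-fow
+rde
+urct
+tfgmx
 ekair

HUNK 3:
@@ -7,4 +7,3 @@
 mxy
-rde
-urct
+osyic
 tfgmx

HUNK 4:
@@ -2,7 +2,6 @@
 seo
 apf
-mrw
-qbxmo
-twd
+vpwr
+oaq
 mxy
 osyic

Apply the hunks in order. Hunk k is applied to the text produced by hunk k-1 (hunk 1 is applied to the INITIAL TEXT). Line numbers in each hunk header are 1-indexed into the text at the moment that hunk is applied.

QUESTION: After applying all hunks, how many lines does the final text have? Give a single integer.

Answer: 9

Derivation:
Hunk 1: at line 9 remove [ttx,plwpg,gcr] add [fow] -> 11 lines: jxalr seo apf mrw qbxmo twd mxy miwgn imhih fow ekair
Hunk 2: at line 7 remove [miwgn,imhih,fow] add [rde,urct,tfgmx] -> 11 lines: jxalr seo apf mrw qbxmo twd mxy rde urct tfgmx ekair
Hunk 3: at line 7 remove [rde,urct] add [osyic] -> 10 lines: jxalr seo apf mrw qbxmo twd mxy osyic tfgmx ekair
Hunk 4: at line 2 remove [mrw,qbxmo,twd] add [vpwr,oaq] -> 9 lines: jxalr seo apf vpwr oaq mxy osyic tfgmx ekair
Final line count: 9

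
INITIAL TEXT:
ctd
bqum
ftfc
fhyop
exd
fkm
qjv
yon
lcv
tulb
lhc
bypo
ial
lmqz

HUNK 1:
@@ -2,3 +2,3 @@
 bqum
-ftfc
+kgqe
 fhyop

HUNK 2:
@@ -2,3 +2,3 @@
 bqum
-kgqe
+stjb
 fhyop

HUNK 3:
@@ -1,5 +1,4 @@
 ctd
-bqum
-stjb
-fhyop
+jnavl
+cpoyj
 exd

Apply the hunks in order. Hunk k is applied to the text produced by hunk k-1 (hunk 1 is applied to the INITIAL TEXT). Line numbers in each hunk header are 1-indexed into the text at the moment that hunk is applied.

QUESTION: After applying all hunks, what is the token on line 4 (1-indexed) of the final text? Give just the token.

Hunk 1: at line 2 remove [ftfc] add [kgqe] -> 14 lines: ctd bqum kgqe fhyop exd fkm qjv yon lcv tulb lhc bypo ial lmqz
Hunk 2: at line 2 remove [kgqe] add [stjb] -> 14 lines: ctd bqum stjb fhyop exd fkm qjv yon lcv tulb lhc bypo ial lmqz
Hunk 3: at line 1 remove [bqum,stjb,fhyop] add [jnavl,cpoyj] -> 13 lines: ctd jnavl cpoyj exd fkm qjv yon lcv tulb lhc bypo ial lmqz
Final line 4: exd

Answer: exd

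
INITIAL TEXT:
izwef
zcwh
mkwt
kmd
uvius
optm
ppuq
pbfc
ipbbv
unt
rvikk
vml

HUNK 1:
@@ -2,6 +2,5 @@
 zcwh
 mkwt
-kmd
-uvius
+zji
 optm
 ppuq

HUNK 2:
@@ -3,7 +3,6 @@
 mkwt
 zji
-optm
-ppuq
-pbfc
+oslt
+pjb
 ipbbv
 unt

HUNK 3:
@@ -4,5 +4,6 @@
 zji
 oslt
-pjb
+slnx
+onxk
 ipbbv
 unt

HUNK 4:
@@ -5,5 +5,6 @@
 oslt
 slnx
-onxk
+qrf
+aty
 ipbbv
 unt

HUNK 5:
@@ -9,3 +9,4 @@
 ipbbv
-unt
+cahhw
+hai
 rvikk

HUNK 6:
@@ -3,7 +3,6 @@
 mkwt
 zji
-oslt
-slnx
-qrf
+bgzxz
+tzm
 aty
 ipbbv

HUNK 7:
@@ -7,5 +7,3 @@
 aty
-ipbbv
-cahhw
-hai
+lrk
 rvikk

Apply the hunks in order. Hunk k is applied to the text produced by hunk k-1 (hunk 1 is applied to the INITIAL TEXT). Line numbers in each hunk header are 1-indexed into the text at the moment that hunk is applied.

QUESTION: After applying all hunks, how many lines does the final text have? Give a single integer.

Hunk 1: at line 2 remove [kmd,uvius] add [zji] -> 11 lines: izwef zcwh mkwt zji optm ppuq pbfc ipbbv unt rvikk vml
Hunk 2: at line 3 remove [optm,ppuq,pbfc] add [oslt,pjb] -> 10 lines: izwef zcwh mkwt zji oslt pjb ipbbv unt rvikk vml
Hunk 3: at line 4 remove [pjb] add [slnx,onxk] -> 11 lines: izwef zcwh mkwt zji oslt slnx onxk ipbbv unt rvikk vml
Hunk 4: at line 5 remove [onxk] add [qrf,aty] -> 12 lines: izwef zcwh mkwt zji oslt slnx qrf aty ipbbv unt rvikk vml
Hunk 5: at line 9 remove [unt] add [cahhw,hai] -> 13 lines: izwef zcwh mkwt zji oslt slnx qrf aty ipbbv cahhw hai rvikk vml
Hunk 6: at line 3 remove [oslt,slnx,qrf] add [bgzxz,tzm] -> 12 lines: izwef zcwh mkwt zji bgzxz tzm aty ipbbv cahhw hai rvikk vml
Hunk 7: at line 7 remove [ipbbv,cahhw,hai] add [lrk] -> 10 lines: izwef zcwh mkwt zji bgzxz tzm aty lrk rvikk vml
Final line count: 10

Answer: 10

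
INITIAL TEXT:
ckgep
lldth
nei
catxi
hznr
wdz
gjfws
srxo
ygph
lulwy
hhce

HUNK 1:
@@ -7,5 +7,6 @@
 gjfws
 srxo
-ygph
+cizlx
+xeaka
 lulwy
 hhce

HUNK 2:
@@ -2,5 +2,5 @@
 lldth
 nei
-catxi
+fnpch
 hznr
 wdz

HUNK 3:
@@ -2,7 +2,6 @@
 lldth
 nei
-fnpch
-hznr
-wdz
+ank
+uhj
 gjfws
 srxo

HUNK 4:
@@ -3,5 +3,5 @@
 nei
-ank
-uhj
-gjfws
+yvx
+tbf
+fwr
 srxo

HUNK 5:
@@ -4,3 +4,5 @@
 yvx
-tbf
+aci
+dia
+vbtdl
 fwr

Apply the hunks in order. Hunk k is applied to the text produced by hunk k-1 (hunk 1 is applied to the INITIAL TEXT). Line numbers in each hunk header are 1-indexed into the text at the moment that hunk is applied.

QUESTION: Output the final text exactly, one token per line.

Answer: ckgep
lldth
nei
yvx
aci
dia
vbtdl
fwr
srxo
cizlx
xeaka
lulwy
hhce

Derivation:
Hunk 1: at line 7 remove [ygph] add [cizlx,xeaka] -> 12 lines: ckgep lldth nei catxi hznr wdz gjfws srxo cizlx xeaka lulwy hhce
Hunk 2: at line 2 remove [catxi] add [fnpch] -> 12 lines: ckgep lldth nei fnpch hznr wdz gjfws srxo cizlx xeaka lulwy hhce
Hunk 3: at line 2 remove [fnpch,hznr,wdz] add [ank,uhj] -> 11 lines: ckgep lldth nei ank uhj gjfws srxo cizlx xeaka lulwy hhce
Hunk 4: at line 3 remove [ank,uhj,gjfws] add [yvx,tbf,fwr] -> 11 lines: ckgep lldth nei yvx tbf fwr srxo cizlx xeaka lulwy hhce
Hunk 5: at line 4 remove [tbf] add [aci,dia,vbtdl] -> 13 lines: ckgep lldth nei yvx aci dia vbtdl fwr srxo cizlx xeaka lulwy hhce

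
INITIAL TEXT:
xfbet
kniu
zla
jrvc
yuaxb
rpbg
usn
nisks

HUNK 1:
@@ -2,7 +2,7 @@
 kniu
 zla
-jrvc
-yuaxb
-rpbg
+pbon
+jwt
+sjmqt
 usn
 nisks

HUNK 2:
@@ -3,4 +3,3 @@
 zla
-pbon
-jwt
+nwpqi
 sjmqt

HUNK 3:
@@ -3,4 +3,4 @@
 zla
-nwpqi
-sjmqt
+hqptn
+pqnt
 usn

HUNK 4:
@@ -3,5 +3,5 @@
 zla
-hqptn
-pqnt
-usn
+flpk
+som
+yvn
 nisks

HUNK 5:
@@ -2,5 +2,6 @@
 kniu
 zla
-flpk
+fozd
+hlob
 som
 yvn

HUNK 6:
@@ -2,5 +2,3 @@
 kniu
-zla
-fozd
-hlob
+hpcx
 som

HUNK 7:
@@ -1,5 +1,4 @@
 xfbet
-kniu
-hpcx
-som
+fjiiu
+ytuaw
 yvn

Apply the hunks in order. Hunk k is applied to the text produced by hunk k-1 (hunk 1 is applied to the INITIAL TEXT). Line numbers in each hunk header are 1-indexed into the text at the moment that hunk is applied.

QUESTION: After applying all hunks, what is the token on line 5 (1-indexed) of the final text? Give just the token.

Answer: nisks

Derivation:
Hunk 1: at line 2 remove [jrvc,yuaxb,rpbg] add [pbon,jwt,sjmqt] -> 8 lines: xfbet kniu zla pbon jwt sjmqt usn nisks
Hunk 2: at line 3 remove [pbon,jwt] add [nwpqi] -> 7 lines: xfbet kniu zla nwpqi sjmqt usn nisks
Hunk 3: at line 3 remove [nwpqi,sjmqt] add [hqptn,pqnt] -> 7 lines: xfbet kniu zla hqptn pqnt usn nisks
Hunk 4: at line 3 remove [hqptn,pqnt,usn] add [flpk,som,yvn] -> 7 lines: xfbet kniu zla flpk som yvn nisks
Hunk 5: at line 2 remove [flpk] add [fozd,hlob] -> 8 lines: xfbet kniu zla fozd hlob som yvn nisks
Hunk 6: at line 2 remove [zla,fozd,hlob] add [hpcx] -> 6 lines: xfbet kniu hpcx som yvn nisks
Hunk 7: at line 1 remove [kniu,hpcx,som] add [fjiiu,ytuaw] -> 5 lines: xfbet fjiiu ytuaw yvn nisks
Final line 5: nisks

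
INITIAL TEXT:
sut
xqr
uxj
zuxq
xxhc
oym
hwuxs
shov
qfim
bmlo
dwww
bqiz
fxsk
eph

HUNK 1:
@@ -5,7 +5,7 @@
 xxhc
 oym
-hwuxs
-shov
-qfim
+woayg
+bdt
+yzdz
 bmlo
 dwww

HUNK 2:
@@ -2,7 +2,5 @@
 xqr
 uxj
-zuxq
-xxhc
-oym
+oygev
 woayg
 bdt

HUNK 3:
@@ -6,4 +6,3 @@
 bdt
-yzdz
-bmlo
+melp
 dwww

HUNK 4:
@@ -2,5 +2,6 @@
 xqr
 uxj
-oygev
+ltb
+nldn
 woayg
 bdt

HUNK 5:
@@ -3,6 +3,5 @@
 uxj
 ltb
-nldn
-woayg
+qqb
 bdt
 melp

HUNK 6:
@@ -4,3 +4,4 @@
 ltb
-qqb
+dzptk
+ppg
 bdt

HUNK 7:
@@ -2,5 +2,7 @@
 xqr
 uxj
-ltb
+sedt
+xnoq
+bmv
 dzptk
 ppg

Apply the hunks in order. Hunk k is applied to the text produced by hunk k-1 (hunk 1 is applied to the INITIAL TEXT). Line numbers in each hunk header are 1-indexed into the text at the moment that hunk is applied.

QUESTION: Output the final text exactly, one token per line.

Answer: sut
xqr
uxj
sedt
xnoq
bmv
dzptk
ppg
bdt
melp
dwww
bqiz
fxsk
eph

Derivation:
Hunk 1: at line 5 remove [hwuxs,shov,qfim] add [woayg,bdt,yzdz] -> 14 lines: sut xqr uxj zuxq xxhc oym woayg bdt yzdz bmlo dwww bqiz fxsk eph
Hunk 2: at line 2 remove [zuxq,xxhc,oym] add [oygev] -> 12 lines: sut xqr uxj oygev woayg bdt yzdz bmlo dwww bqiz fxsk eph
Hunk 3: at line 6 remove [yzdz,bmlo] add [melp] -> 11 lines: sut xqr uxj oygev woayg bdt melp dwww bqiz fxsk eph
Hunk 4: at line 2 remove [oygev] add [ltb,nldn] -> 12 lines: sut xqr uxj ltb nldn woayg bdt melp dwww bqiz fxsk eph
Hunk 5: at line 3 remove [nldn,woayg] add [qqb] -> 11 lines: sut xqr uxj ltb qqb bdt melp dwww bqiz fxsk eph
Hunk 6: at line 4 remove [qqb] add [dzptk,ppg] -> 12 lines: sut xqr uxj ltb dzptk ppg bdt melp dwww bqiz fxsk eph
Hunk 7: at line 2 remove [ltb] add [sedt,xnoq,bmv] -> 14 lines: sut xqr uxj sedt xnoq bmv dzptk ppg bdt melp dwww bqiz fxsk eph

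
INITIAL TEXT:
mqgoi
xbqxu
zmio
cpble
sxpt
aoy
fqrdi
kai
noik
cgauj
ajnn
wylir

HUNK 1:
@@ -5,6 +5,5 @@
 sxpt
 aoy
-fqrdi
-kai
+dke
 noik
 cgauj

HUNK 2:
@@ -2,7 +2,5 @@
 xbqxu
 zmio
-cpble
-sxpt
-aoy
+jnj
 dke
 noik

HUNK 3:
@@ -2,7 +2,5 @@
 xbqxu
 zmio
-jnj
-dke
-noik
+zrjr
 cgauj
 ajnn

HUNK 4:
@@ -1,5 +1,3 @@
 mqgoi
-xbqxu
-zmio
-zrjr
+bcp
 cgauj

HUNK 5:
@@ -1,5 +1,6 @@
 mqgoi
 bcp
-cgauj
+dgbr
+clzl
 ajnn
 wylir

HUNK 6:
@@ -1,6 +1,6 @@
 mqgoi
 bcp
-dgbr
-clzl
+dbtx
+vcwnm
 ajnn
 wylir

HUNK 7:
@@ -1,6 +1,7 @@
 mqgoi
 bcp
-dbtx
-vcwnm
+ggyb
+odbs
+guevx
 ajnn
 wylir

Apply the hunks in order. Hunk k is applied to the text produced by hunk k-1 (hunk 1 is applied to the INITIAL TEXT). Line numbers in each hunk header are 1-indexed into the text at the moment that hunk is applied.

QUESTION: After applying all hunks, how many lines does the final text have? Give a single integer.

Hunk 1: at line 5 remove [fqrdi,kai] add [dke] -> 11 lines: mqgoi xbqxu zmio cpble sxpt aoy dke noik cgauj ajnn wylir
Hunk 2: at line 2 remove [cpble,sxpt,aoy] add [jnj] -> 9 lines: mqgoi xbqxu zmio jnj dke noik cgauj ajnn wylir
Hunk 3: at line 2 remove [jnj,dke,noik] add [zrjr] -> 7 lines: mqgoi xbqxu zmio zrjr cgauj ajnn wylir
Hunk 4: at line 1 remove [xbqxu,zmio,zrjr] add [bcp] -> 5 lines: mqgoi bcp cgauj ajnn wylir
Hunk 5: at line 1 remove [cgauj] add [dgbr,clzl] -> 6 lines: mqgoi bcp dgbr clzl ajnn wylir
Hunk 6: at line 1 remove [dgbr,clzl] add [dbtx,vcwnm] -> 6 lines: mqgoi bcp dbtx vcwnm ajnn wylir
Hunk 7: at line 1 remove [dbtx,vcwnm] add [ggyb,odbs,guevx] -> 7 lines: mqgoi bcp ggyb odbs guevx ajnn wylir
Final line count: 7

Answer: 7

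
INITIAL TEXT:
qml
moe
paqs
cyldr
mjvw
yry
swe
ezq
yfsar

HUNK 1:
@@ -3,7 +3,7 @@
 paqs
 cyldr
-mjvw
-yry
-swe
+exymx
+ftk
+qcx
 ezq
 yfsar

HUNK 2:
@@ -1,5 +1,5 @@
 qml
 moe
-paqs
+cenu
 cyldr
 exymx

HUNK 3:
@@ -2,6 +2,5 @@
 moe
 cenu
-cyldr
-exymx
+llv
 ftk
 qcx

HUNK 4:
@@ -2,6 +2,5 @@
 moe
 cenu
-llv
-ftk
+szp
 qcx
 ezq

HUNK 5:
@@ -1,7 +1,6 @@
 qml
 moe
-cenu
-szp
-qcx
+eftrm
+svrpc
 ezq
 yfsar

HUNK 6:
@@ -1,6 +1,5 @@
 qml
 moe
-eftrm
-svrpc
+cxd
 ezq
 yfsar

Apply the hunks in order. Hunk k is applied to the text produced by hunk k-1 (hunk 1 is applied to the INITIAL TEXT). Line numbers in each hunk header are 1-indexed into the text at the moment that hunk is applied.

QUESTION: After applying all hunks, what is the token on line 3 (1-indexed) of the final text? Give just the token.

Hunk 1: at line 3 remove [mjvw,yry,swe] add [exymx,ftk,qcx] -> 9 lines: qml moe paqs cyldr exymx ftk qcx ezq yfsar
Hunk 2: at line 1 remove [paqs] add [cenu] -> 9 lines: qml moe cenu cyldr exymx ftk qcx ezq yfsar
Hunk 3: at line 2 remove [cyldr,exymx] add [llv] -> 8 lines: qml moe cenu llv ftk qcx ezq yfsar
Hunk 4: at line 2 remove [llv,ftk] add [szp] -> 7 lines: qml moe cenu szp qcx ezq yfsar
Hunk 5: at line 1 remove [cenu,szp,qcx] add [eftrm,svrpc] -> 6 lines: qml moe eftrm svrpc ezq yfsar
Hunk 6: at line 1 remove [eftrm,svrpc] add [cxd] -> 5 lines: qml moe cxd ezq yfsar
Final line 3: cxd

Answer: cxd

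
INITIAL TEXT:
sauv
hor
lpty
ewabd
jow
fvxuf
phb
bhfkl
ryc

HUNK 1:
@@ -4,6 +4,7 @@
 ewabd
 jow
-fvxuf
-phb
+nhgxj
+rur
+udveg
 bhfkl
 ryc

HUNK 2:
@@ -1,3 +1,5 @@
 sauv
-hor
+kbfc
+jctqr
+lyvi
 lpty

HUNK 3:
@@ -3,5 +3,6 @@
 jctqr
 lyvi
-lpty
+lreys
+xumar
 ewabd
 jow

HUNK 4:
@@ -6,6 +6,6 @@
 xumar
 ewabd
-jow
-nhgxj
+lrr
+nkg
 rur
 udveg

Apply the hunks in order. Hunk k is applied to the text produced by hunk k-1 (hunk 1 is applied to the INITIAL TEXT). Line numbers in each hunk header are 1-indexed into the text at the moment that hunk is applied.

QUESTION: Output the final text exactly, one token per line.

Answer: sauv
kbfc
jctqr
lyvi
lreys
xumar
ewabd
lrr
nkg
rur
udveg
bhfkl
ryc

Derivation:
Hunk 1: at line 4 remove [fvxuf,phb] add [nhgxj,rur,udveg] -> 10 lines: sauv hor lpty ewabd jow nhgxj rur udveg bhfkl ryc
Hunk 2: at line 1 remove [hor] add [kbfc,jctqr,lyvi] -> 12 lines: sauv kbfc jctqr lyvi lpty ewabd jow nhgxj rur udveg bhfkl ryc
Hunk 3: at line 3 remove [lpty] add [lreys,xumar] -> 13 lines: sauv kbfc jctqr lyvi lreys xumar ewabd jow nhgxj rur udveg bhfkl ryc
Hunk 4: at line 6 remove [jow,nhgxj] add [lrr,nkg] -> 13 lines: sauv kbfc jctqr lyvi lreys xumar ewabd lrr nkg rur udveg bhfkl ryc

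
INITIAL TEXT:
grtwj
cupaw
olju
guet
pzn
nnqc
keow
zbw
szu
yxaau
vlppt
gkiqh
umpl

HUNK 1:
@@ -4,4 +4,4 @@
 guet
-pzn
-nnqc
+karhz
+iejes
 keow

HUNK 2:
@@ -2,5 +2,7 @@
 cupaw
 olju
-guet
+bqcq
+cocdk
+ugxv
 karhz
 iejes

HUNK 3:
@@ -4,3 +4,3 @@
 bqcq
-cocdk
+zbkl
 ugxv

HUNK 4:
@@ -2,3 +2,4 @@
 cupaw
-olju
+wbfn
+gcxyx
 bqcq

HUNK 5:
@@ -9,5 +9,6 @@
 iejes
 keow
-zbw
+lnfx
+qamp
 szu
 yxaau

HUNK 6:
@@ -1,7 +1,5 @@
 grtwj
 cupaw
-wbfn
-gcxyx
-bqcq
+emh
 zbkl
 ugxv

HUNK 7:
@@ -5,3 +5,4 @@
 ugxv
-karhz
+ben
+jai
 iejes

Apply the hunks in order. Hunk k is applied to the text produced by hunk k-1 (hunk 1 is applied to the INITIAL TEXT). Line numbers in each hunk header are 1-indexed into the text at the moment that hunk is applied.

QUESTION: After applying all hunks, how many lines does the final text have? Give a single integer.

Hunk 1: at line 4 remove [pzn,nnqc] add [karhz,iejes] -> 13 lines: grtwj cupaw olju guet karhz iejes keow zbw szu yxaau vlppt gkiqh umpl
Hunk 2: at line 2 remove [guet] add [bqcq,cocdk,ugxv] -> 15 lines: grtwj cupaw olju bqcq cocdk ugxv karhz iejes keow zbw szu yxaau vlppt gkiqh umpl
Hunk 3: at line 4 remove [cocdk] add [zbkl] -> 15 lines: grtwj cupaw olju bqcq zbkl ugxv karhz iejes keow zbw szu yxaau vlppt gkiqh umpl
Hunk 4: at line 2 remove [olju] add [wbfn,gcxyx] -> 16 lines: grtwj cupaw wbfn gcxyx bqcq zbkl ugxv karhz iejes keow zbw szu yxaau vlppt gkiqh umpl
Hunk 5: at line 9 remove [zbw] add [lnfx,qamp] -> 17 lines: grtwj cupaw wbfn gcxyx bqcq zbkl ugxv karhz iejes keow lnfx qamp szu yxaau vlppt gkiqh umpl
Hunk 6: at line 1 remove [wbfn,gcxyx,bqcq] add [emh] -> 15 lines: grtwj cupaw emh zbkl ugxv karhz iejes keow lnfx qamp szu yxaau vlppt gkiqh umpl
Hunk 7: at line 5 remove [karhz] add [ben,jai] -> 16 lines: grtwj cupaw emh zbkl ugxv ben jai iejes keow lnfx qamp szu yxaau vlppt gkiqh umpl
Final line count: 16

Answer: 16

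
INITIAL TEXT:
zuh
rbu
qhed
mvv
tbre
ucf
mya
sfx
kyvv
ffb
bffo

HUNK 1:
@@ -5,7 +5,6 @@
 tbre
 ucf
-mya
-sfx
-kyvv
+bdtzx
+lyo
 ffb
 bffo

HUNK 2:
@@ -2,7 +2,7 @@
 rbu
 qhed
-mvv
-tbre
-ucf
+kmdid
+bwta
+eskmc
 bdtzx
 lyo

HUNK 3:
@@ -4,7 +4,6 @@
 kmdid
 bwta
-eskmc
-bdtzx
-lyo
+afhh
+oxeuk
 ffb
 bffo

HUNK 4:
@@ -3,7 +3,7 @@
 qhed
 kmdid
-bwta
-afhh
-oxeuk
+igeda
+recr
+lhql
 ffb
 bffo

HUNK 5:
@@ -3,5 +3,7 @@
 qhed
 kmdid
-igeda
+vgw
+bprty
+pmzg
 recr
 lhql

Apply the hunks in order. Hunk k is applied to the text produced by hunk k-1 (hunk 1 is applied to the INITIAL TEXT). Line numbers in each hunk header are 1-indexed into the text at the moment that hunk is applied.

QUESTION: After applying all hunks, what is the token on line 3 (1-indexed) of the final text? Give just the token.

Hunk 1: at line 5 remove [mya,sfx,kyvv] add [bdtzx,lyo] -> 10 lines: zuh rbu qhed mvv tbre ucf bdtzx lyo ffb bffo
Hunk 2: at line 2 remove [mvv,tbre,ucf] add [kmdid,bwta,eskmc] -> 10 lines: zuh rbu qhed kmdid bwta eskmc bdtzx lyo ffb bffo
Hunk 3: at line 4 remove [eskmc,bdtzx,lyo] add [afhh,oxeuk] -> 9 lines: zuh rbu qhed kmdid bwta afhh oxeuk ffb bffo
Hunk 4: at line 3 remove [bwta,afhh,oxeuk] add [igeda,recr,lhql] -> 9 lines: zuh rbu qhed kmdid igeda recr lhql ffb bffo
Hunk 5: at line 3 remove [igeda] add [vgw,bprty,pmzg] -> 11 lines: zuh rbu qhed kmdid vgw bprty pmzg recr lhql ffb bffo
Final line 3: qhed

Answer: qhed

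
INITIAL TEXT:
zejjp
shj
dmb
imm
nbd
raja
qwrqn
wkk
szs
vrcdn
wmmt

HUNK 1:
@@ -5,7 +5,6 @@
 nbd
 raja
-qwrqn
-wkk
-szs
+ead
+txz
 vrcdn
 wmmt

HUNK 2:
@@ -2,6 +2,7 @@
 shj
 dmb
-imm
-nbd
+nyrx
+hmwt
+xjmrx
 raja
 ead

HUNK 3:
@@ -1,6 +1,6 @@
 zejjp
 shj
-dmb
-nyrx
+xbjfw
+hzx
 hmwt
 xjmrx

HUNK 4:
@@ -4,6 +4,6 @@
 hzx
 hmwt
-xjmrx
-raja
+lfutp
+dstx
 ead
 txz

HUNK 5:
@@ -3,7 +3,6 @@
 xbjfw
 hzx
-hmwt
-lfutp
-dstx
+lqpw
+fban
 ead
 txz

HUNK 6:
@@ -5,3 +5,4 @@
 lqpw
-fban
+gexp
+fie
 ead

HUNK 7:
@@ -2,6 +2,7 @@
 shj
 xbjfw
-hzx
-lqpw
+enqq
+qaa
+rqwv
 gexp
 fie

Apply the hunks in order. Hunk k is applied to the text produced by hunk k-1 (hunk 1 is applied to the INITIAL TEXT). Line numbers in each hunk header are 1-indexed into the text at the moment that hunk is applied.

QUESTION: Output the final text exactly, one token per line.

Answer: zejjp
shj
xbjfw
enqq
qaa
rqwv
gexp
fie
ead
txz
vrcdn
wmmt

Derivation:
Hunk 1: at line 5 remove [qwrqn,wkk,szs] add [ead,txz] -> 10 lines: zejjp shj dmb imm nbd raja ead txz vrcdn wmmt
Hunk 2: at line 2 remove [imm,nbd] add [nyrx,hmwt,xjmrx] -> 11 lines: zejjp shj dmb nyrx hmwt xjmrx raja ead txz vrcdn wmmt
Hunk 3: at line 1 remove [dmb,nyrx] add [xbjfw,hzx] -> 11 lines: zejjp shj xbjfw hzx hmwt xjmrx raja ead txz vrcdn wmmt
Hunk 4: at line 4 remove [xjmrx,raja] add [lfutp,dstx] -> 11 lines: zejjp shj xbjfw hzx hmwt lfutp dstx ead txz vrcdn wmmt
Hunk 5: at line 3 remove [hmwt,lfutp,dstx] add [lqpw,fban] -> 10 lines: zejjp shj xbjfw hzx lqpw fban ead txz vrcdn wmmt
Hunk 6: at line 5 remove [fban] add [gexp,fie] -> 11 lines: zejjp shj xbjfw hzx lqpw gexp fie ead txz vrcdn wmmt
Hunk 7: at line 2 remove [hzx,lqpw] add [enqq,qaa,rqwv] -> 12 lines: zejjp shj xbjfw enqq qaa rqwv gexp fie ead txz vrcdn wmmt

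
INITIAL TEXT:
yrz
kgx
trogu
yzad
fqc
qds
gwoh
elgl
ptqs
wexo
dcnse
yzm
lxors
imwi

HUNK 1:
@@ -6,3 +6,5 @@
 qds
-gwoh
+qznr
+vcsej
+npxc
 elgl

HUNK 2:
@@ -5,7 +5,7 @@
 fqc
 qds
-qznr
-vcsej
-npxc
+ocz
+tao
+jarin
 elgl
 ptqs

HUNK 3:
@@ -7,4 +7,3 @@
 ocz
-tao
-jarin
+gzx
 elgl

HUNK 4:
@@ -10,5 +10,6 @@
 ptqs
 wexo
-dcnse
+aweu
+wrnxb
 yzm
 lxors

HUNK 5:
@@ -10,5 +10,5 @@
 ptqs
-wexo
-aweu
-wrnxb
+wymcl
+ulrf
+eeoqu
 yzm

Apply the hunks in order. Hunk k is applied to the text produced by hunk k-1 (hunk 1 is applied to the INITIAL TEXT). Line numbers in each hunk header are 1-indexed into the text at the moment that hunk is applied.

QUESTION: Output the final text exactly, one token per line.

Answer: yrz
kgx
trogu
yzad
fqc
qds
ocz
gzx
elgl
ptqs
wymcl
ulrf
eeoqu
yzm
lxors
imwi

Derivation:
Hunk 1: at line 6 remove [gwoh] add [qznr,vcsej,npxc] -> 16 lines: yrz kgx trogu yzad fqc qds qznr vcsej npxc elgl ptqs wexo dcnse yzm lxors imwi
Hunk 2: at line 5 remove [qznr,vcsej,npxc] add [ocz,tao,jarin] -> 16 lines: yrz kgx trogu yzad fqc qds ocz tao jarin elgl ptqs wexo dcnse yzm lxors imwi
Hunk 3: at line 7 remove [tao,jarin] add [gzx] -> 15 lines: yrz kgx trogu yzad fqc qds ocz gzx elgl ptqs wexo dcnse yzm lxors imwi
Hunk 4: at line 10 remove [dcnse] add [aweu,wrnxb] -> 16 lines: yrz kgx trogu yzad fqc qds ocz gzx elgl ptqs wexo aweu wrnxb yzm lxors imwi
Hunk 5: at line 10 remove [wexo,aweu,wrnxb] add [wymcl,ulrf,eeoqu] -> 16 lines: yrz kgx trogu yzad fqc qds ocz gzx elgl ptqs wymcl ulrf eeoqu yzm lxors imwi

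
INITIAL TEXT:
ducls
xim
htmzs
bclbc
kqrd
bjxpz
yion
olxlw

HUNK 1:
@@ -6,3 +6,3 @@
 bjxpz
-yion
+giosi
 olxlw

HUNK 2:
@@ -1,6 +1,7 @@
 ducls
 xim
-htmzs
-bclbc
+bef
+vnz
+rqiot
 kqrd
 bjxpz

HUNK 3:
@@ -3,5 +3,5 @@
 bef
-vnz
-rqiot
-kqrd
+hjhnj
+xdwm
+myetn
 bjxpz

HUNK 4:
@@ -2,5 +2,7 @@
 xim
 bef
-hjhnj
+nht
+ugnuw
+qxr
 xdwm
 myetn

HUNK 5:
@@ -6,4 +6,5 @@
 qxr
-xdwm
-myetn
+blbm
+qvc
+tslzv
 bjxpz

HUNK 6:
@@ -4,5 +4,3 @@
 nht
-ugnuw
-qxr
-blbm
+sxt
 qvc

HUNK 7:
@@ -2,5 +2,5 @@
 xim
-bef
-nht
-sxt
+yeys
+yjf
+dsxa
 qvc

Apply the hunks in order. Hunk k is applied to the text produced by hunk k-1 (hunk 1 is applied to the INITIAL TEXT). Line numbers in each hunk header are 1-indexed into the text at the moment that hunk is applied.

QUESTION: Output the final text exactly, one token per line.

Answer: ducls
xim
yeys
yjf
dsxa
qvc
tslzv
bjxpz
giosi
olxlw

Derivation:
Hunk 1: at line 6 remove [yion] add [giosi] -> 8 lines: ducls xim htmzs bclbc kqrd bjxpz giosi olxlw
Hunk 2: at line 1 remove [htmzs,bclbc] add [bef,vnz,rqiot] -> 9 lines: ducls xim bef vnz rqiot kqrd bjxpz giosi olxlw
Hunk 3: at line 3 remove [vnz,rqiot,kqrd] add [hjhnj,xdwm,myetn] -> 9 lines: ducls xim bef hjhnj xdwm myetn bjxpz giosi olxlw
Hunk 4: at line 2 remove [hjhnj] add [nht,ugnuw,qxr] -> 11 lines: ducls xim bef nht ugnuw qxr xdwm myetn bjxpz giosi olxlw
Hunk 5: at line 6 remove [xdwm,myetn] add [blbm,qvc,tslzv] -> 12 lines: ducls xim bef nht ugnuw qxr blbm qvc tslzv bjxpz giosi olxlw
Hunk 6: at line 4 remove [ugnuw,qxr,blbm] add [sxt] -> 10 lines: ducls xim bef nht sxt qvc tslzv bjxpz giosi olxlw
Hunk 7: at line 2 remove [bef,nht,sxt] add [yeys,yjf,dsxa] -> 10 lines: ducls xim yeys yjf dsxa qvc tslzv bjxpz giosi olxlw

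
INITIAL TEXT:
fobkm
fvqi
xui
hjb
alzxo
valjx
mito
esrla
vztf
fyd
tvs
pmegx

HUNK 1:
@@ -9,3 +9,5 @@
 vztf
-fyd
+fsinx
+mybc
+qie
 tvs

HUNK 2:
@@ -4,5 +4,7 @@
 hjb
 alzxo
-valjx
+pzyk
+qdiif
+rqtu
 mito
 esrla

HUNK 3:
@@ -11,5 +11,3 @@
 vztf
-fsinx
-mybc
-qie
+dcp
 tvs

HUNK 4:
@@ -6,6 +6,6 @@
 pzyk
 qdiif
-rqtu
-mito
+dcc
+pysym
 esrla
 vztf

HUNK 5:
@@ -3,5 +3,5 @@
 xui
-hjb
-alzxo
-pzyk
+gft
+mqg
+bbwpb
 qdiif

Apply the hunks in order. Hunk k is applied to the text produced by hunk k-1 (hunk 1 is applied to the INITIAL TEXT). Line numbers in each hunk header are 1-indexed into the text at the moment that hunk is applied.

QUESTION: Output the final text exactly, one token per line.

Answer: fobkm
fvqi
xui
gft
mqg
bbwpb
qdiif
dcc
pysym
esrla
vztf
dcp
tvs
pmegx

Derivation:
Hunk 1: at line 9 remove [fyd] add [fsinx,mybc,qie] -> 14 lines: fobkm fvqi xui hjb alzxo valjx mito esrla vztf fsinx mybc qie tvs pmegx
Hunk 2: at line 4 remove [valjx] add [pzyk,qdiif,rqtu] -> 16 lines: fobkm fvqi xui hjb alzxo pzyk qdiif rqtu mito esrla vztf fsinx mybc qie tvs pmegx
Hunk 3: at line 11 remove [fsinx,mybc,qie] add [dcp] -> 14 lines: fobkm fvqi xui hjb alzxo pzyk qdiif rqtu mito esrla vztf dcp tvs pmegx
Hunk 4: at line 6 remove [rqtu,mito] add [dcc,pysym] -> 14 lines: fobkm fvqi xui hjb alzxo pzyk qdiif dcc pysym esrla vztf dcp tvs pmegx
Hunk 5: at line 3 remove [hjb,alzxo,pzyk] add [gft,mqg,bbwpb] -> 14 lines: fobkm fvqi xui gft mqg bbwpb qdiif dcc pysym esrla vztf dcp tvs pmegx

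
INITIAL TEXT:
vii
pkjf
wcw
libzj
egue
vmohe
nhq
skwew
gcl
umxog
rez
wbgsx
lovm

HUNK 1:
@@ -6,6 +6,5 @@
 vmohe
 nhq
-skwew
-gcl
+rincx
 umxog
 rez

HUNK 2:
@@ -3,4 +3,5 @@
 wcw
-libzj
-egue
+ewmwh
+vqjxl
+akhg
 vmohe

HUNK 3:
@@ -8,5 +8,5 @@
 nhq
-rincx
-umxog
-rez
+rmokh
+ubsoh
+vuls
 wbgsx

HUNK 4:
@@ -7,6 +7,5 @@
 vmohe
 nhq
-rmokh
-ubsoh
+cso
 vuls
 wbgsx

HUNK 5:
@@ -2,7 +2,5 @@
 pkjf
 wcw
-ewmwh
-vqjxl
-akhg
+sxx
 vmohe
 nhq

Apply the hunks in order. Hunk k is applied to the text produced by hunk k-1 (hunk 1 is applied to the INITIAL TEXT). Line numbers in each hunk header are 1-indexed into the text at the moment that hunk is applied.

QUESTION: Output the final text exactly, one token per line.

Answer: vii
pkjf
wcw
sxx
vmohe
nhq
cso
vuls
wbgsx
lovm

Derivation:
Hunk 1: at line 6 remove [skwew,gcl] add [rincx] -> 12 lines: vii pkjf wcw libzj egue vmohe nhq rincx umxog rez wbgsx lovm
Hunk 2: at line 3 remove [libzj,egue] add [ewmwh,vqjxl,akhg] -> 13 lines: vii pkjf wcw ewmwh vqjxl akhg vmohe nhq rincx umxog rez wbgsx lovm
Hunk 3: at line 8 remove [rincx,umxog,rez] add [rmokh,ubsoh,vuls] -> 13 lines: vii pkjf wcw ewmwh vqjxl akhg vmohe nhq rmokh ubsoh vuls wbgsx lovm
Hunk 4: at line 7 remove [rmokh,ubsoh] add [cso] -> 12 lines: vii pkjf wcw ewmwh vqjxl akhg vmohe nhq cso vuls wbgsx lovm
Hunk 5: at line 2 remove [ewmwh,vqjxl,akhg] add [sxx] -> 10 lines: vii pkjf wcw sxx vmohe nhq cso vuls wbgsx lovm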